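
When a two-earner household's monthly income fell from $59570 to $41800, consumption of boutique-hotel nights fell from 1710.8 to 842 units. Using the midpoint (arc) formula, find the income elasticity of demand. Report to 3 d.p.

ΔQ = 842 − 1710.8 = -868.8; midpoint Q̄ = (1710.8 + 842)/2 = 1276.4.
ΔI = 41800 − 59570 = -17770; midpoint Ī = (59570 + 41800)/2 = 50685.
η = (ΔQ/Q̄) ÷ (ΔI/Ī) = (-868.8/1276.4) ÷ (-17770/50685) = 1.941.

1.941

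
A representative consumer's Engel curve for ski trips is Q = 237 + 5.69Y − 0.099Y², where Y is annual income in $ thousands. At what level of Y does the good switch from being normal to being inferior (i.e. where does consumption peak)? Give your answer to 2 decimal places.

28.74

dQ/dY = 5.69 − 0.198Y.
The good is inferior where dQ/dY < 0. Setting dQ/dY = 0 gives Y = 5.69 / 0.198 = 28.74.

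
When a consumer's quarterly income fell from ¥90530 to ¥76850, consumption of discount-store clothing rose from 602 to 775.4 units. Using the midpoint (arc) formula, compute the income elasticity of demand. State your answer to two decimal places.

-1.54

ΔQ = 775.4 − 602 = 173.4; midpoint Q̄ = (602 + 775.4)/2 = 688.7.
ΔI = 76850 − 90530 = -13680; midpoint Ī = (90530 + 76850)/2 = 83690.
η = (ΔQ/Q̄) ÷ (ΔI/Ī) = (173.4/688.7) ÷ (-13680/83690) = -1.54.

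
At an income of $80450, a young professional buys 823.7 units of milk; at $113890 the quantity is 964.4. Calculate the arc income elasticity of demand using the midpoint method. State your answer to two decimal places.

0.46

ΔQ = 964.4 − 823.7 = 140.7; midpoint Q̄ = (823.7 + 964.4)/2 = 894.05.
ΔI = 113890 − 80450 = 33440; midpoint Ī = (80450 + 113890)/2 = 97170.
η = (ΔQ/Q̄) ÷ (ΔI/Ī) = (140.7/894.05) ÷ (33440/97170) = 0.46.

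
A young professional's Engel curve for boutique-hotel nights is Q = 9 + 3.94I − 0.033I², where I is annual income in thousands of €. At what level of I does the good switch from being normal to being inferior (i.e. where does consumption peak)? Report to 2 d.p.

dQ/dI = 3.94 − 0.066I.
The good is inferior where dQ/dI < 0. Setting dQ/dI = 0 gives I = 3.94 / 0.066 = 59.70.

59.70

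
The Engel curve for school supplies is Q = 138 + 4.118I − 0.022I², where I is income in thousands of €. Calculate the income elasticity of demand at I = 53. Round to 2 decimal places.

At I = 53: Q = 294.4560.
dQ/dI = 4.118 − 0.044I = 1.78600.
η = (dQ/dI)·(I/Q) = 1.78600 × (53/294.4560) = 0.32.

0.32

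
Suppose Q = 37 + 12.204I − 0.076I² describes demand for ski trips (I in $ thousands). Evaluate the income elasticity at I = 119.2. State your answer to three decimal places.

At I = 119.2: Q = 411.8602.
dQ/dI = 12.204 − 0.152I = -5.91440.
η = (dQ/dI)·(I/Q) = -5.91440 × (119.2/411.8602) = -1.712.

-1.712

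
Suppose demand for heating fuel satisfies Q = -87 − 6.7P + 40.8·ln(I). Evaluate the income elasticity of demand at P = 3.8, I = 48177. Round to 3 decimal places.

0.125

At P = 3.8, I = 48177: Q = 327.472.
Holding P constant, ∂Q/∂I = 40.8/I = 0.000846877.
η_I = (∂Q/∂I)·(I/Q) = 0.000846877 × (48177/327.472) = 0.125.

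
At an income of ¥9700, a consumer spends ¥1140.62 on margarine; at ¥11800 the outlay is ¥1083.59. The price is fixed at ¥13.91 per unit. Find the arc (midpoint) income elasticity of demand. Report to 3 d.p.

-0.263

With a constant price, Q₁ = 1140.62/13.91 = 82.000 and Q₂ = 1083.59/13.91 = 77.900 (equivalently, work directly with expenditure since P cancels).
Midpoint %ΔQ = (1083.59 − 1140.62)/1112.11 = -0.05128; midpoint %ΔI = (11800 − 9700)/10750 = 0.19535.
η = -0.05128 / 0.19535 = -0.263.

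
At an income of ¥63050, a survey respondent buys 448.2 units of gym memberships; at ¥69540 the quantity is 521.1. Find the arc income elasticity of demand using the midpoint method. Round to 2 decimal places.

1.54

ΔQ = 521.1 − 448.2 = 72.9; midpoint Q̄ = (448.2 + 521.1)/2 = 484.65.
ΔI = 69540 − 63050 = 6490; midpoint Ī = (63050 + 69540)/2 = 66295.
η = (ΔQ/Q̄) ÷ (ΔI/Ī) = (72.9/484.65) ÷ (6490/66295) = 1.54.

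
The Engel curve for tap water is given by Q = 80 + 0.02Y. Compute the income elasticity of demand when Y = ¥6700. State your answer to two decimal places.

At Y = 6700: Q = 214.000.
dQ/dY = 0.02.
η = (dQ/dY)·(Y/Q) = 0.02 × (6700/214.000) = 0.63.

0.63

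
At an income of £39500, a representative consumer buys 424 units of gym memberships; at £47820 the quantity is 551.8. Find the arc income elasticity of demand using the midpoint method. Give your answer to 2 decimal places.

ΔQ = 551.8 − 424 = 127.8; midpoint Q̄ = (424 + 551.8)/2 = 487.9.
ΔI = 47820 − 39500 = 8320; midpoint Ī = (39500 + 47820)/2 = 43660.
η = (ΔQ/Q̄) ÷ (ΔI/Ī) = (127.8/487.9) ÷ (8320/43660) = 1.37.

1.37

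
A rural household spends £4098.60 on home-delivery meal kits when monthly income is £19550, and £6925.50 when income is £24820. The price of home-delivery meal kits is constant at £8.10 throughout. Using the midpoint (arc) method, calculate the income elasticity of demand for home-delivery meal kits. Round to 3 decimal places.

With a constant price, Q₁ = 4098.60/8.10 = 506.000 and Q₂ = 6925.50/8.10 = 855.000 (equivalently, work directly with expenditure since P cancels).
Midpoint %ΔQ = (6925.50 − 4098.60)/5512.05 = 0.51286; midpoint %ΔI = (24820 − 19550)/22185 = 0.23755.
η = 0.51286 / 0.23755 = 2.159.

2.159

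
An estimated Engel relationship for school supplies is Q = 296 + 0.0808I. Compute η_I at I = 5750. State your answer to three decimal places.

0.611

At I = 5750: Q = 760.600.
dQ/dI = 0.0808.
η = (dQ/dI)·(I/Q) = 0.0808 × (5750/760.600) = 0.611.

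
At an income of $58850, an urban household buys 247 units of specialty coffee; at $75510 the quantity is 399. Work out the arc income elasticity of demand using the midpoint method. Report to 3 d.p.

ΔQ = 399 − 247 = 152; midpoint Q̄ = (247 + 399)/2 = 323.
ΔI = 75510 − 58850 = 16660; midpoint Ī = (58850 + 75510)/2 = 67180.
η = (ΔQ/Q̄) ÷ (ΔI/Ī) = (152/323) ÷ (16660/67180) = 1.898.

1.898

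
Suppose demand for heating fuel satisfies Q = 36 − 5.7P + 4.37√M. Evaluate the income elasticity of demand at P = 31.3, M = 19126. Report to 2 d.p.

At P = 31.3, M = 19126: Q = 461.947.
Holding P constant, ∂Q/∂M = 4.37/(2√M) = 0.0157994.
η_M = (∂Q/∂M)·(M/Q) = 0.0157994 × (19126/461.947) = 0.65.

0.65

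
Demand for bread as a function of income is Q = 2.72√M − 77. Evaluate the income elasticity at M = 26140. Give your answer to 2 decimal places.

At M = 26140: Q = 362.766.
dQ/dM = 2.72/(2√M) = 0.00841175 at this income.
η = (dQ/dM)·(M/Q) = 0.00841175 × (26140/362.766) = 0.61.

0.61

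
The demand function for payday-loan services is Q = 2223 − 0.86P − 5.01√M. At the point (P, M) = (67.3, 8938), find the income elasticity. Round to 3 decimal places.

-0.140

At P = 67.3, M = 8938: Q = 1691.472.
Holding P constant, ∂Q/∂M = -5.01/(2√M) = -0.0264964.
η_M = (∂Q/∂M)·(M/Q) = -0.0264964 × (8938/1691.472) = -0.140.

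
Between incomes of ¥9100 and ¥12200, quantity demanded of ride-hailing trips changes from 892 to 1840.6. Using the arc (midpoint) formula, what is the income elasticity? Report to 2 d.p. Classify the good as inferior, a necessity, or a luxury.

ΔQ = 1840.6 − 892 = 948.6; midpoint Q̄ = (892 + 1840.6)/2 = 1366.3.
ΔI = 12200 − 9100 = 3100; midpoint Ī = (9100 + 12200)/2 = 10650.
η = (ΔQ/Q̄) ÷ (ΔI/Ī) = (948.6/1366.3) ÷ (3100/10650) = 2.39.
η > 1 ⇒ luxury.

2.39 (luxury)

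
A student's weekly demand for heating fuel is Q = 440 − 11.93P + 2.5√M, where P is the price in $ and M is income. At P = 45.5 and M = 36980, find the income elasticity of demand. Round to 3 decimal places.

0.636

At P = 45.5, M = 36980: Q = 377.940.
Holding P constant, ∂Q/∂M = 2.5/(2√M) = 0.0065002.
η_M = (∂Q/∂M)·(M/Q) = 0.0065002 × (36980/377.940) = 0.636.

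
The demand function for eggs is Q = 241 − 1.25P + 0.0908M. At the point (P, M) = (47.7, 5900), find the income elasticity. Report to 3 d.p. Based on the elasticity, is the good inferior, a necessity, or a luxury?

At P = 47.7, M = 5900: Q = 717.095.
Holding P constant, ∂Q/∂M = 0.0908.
η_M = (∂Q/∂M)·(M/Q) = 0.0908 × (5900/717.095) = 0.747.
Since 0 < η < 1, this is a necessity.

0.747 (necessity)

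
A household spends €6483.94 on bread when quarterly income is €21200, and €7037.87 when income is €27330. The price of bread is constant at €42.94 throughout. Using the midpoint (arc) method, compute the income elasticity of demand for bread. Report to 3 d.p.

0.324

With a constant price, Q₁ = 6483.94/42.94 = 151.000 and Q₂ = 7037.87/42.94 = 163.900 (equivalently, work directly with expenditure since P cancels).
Midpoint %ΔQ = (7037.87 − 6483.94)/6760.91 = 0.08193; midpoint %ΔI = (27330 − 21200)/24265 = 0.25263.
η = 0.08193 / 0.25263 = 0.324.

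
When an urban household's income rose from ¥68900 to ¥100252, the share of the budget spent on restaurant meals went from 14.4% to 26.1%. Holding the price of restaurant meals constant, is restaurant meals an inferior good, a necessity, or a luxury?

The budget share rises as income rises, so η > 1.

luxury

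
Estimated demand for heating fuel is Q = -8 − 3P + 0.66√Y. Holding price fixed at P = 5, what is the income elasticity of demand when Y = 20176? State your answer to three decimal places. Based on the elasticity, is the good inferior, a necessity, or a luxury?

0.663 (necessity)

At P = 5, Y = 20176: Q = 70.748.
Holding P constant, ∂Q/∂Y = 0.66/(2√Y) = 0.00232325.
η_Y = (∂Q/∂Y)·(Y/Q) = 0.00232325 × (20176/70.748) = 0.663.
Since 0 < η < 1, this is a necessity.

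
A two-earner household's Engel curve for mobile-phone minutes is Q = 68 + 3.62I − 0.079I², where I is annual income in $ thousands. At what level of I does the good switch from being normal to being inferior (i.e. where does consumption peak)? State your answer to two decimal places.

dQ/dI = 3.62 − 0.158I.
The good is inferior where dQ/dI < 0. Setting dQ/dI = 0 gives I = 3.62 / 0.158 = 22.91.

22.91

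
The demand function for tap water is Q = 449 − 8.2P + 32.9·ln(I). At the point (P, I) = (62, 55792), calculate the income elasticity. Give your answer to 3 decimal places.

At P = 62, I = 55792: Q = 300.177.
Holding P constant, ∂Q/∂I = 32.9/I = 0.00058969.
η_I = (∂Q/∂I)·(I/Q) = 0.00058969 × (55792/300.177) = 0.110.

0.110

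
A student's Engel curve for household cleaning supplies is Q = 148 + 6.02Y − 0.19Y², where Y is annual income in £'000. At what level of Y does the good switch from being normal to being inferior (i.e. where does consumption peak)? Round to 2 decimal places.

dQ/dY = 6.02 − 0.38Y.
The good is inferior where dQ/dY < 0. Setting dQ/dY = 0 gives Y = 6.02 / 0.38 = 15.84.

15.84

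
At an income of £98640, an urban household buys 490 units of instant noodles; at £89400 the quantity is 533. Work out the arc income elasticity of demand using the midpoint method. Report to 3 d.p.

-0.855

ΔQ = 533 − 490 = 43; midpoint Q̄ = (490 + 533)/2 = 511.5.
ΔI = 89400 − 98640 = -9240; midpoint Ī = (98640 + 89400)/2 = 94020.
η = (ΔQ/Q̄) ÷ (ΔI/Ī) = (43/511.5) ÷ (-9240/94020) = -0.855.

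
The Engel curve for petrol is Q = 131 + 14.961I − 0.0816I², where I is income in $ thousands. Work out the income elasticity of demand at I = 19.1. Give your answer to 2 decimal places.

At I = 19.1: Q = 386.9866.
dQ/dI = 14.961 − 0.1632I = 11.84388.
η = (dQ/dI)·(I/Q) = 11.84388 × (19.1/386.9866) = 0.58.

0.58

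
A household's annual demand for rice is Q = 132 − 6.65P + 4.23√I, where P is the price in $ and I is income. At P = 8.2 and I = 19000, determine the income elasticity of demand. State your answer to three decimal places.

At P = 8.2, I = 19000: Q = 660.535.
Holding P constant, ∂Q/∂I = 4.23/(2√I) = 0.0153438.
η_I = (∂Q/∂I)·(I/Q) = 0.0153438 × (19000/660.535) = 0.441.

0.441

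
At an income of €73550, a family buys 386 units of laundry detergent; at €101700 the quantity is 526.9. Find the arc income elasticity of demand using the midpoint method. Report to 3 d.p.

0.961

ΔQ = 526.9 − 386 = 140.9; midpoint Q̄ = (386 + 526.9)/2 = 456.45.
ΔI = 101700 − 73550 = 28150; midpoint Ī = (73550 + 101700)/2 = 87625.
η = (ΔQ/Q̄) ÷ (ΔI/Ī) = (140.9/456.45) ÷ (28150/87625) = 0.961.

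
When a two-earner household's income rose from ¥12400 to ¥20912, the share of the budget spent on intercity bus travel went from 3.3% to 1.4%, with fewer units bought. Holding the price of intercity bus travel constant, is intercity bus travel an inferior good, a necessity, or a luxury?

inferior good

Quantity demanded falls as income rises, so η < 0.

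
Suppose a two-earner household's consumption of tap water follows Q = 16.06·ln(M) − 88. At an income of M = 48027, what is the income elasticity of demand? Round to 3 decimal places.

0.189

At M = 48027: Q = 85.119.
dQ/dM = 16.06/M = 0.000334395 at this income.
η = (dQ/dM)·(M/Q) = 0.000334395 × (48027/85.119) = 0.189.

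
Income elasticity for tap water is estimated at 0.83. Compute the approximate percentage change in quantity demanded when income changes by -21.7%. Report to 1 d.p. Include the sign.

%ΔQ ≈ η × %ΔI = 0.83 × (-21.7%) = -18.0%.

-18.0%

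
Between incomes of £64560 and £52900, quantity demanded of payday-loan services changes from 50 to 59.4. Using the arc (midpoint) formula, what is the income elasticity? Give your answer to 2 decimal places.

-0.87

ΔQ = 59.4 − 50 = 9.4; midpoint Q̄ = (50 + 59.4)/2 = 54.7.
ΔI = 52900 − 64560 = -11660; midpoint Ī = (64560 + 52900)/2 = 58730.
η = (ΔQ/Q̄) ÷ (ΔI/Ī) = (9.4/54.7) ÷ (-11660/58730) = -0.87.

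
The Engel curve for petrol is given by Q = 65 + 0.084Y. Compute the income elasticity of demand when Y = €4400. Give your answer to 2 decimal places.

0.85

At Y = 4400: Q = 434.600.
dQ/dY = 0.084.
η = (dQ/dY)·(Y/Q) = 0.084 × (4400/434.600) = 0.85.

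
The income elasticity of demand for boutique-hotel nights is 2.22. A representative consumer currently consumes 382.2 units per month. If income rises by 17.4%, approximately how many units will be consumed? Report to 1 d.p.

%ΔQ ≈ η × %ΔI = 2.22 × 17.4% = 38.628%.
New Q ≈ 382.2 × (1 + 0.38628) = 529.8.

529.8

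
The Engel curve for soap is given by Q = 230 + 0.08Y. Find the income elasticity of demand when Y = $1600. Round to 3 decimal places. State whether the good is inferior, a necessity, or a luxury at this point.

0.358 (necessity)

At Y = 1600: Q = 358.000.
dQ/dY = 0.08.
η = (dQ/dY)·(Y/Q) = 0.08 × (1600/358.000) = 0.358.
Since 0 < η < 1, the good is a necessity.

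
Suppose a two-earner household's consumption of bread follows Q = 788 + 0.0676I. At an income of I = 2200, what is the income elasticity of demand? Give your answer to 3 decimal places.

0.159

At I = 2200: Q = 936.720.
dQ/dI = 0.0676.
η = (dQ/dI)·(I/Q) = 0.0676 × (2200/936.720) = 0.159.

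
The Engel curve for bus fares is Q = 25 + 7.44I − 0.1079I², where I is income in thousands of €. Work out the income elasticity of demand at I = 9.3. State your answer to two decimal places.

At I = 9.3: Q = 84.8597.
dQ/dI = 7.44 − 0.2158I = 5.43306.
η = (dQ/dI)·(I/Q) = 5.43306 × (9.3/84.8597) = 0.60.

0.60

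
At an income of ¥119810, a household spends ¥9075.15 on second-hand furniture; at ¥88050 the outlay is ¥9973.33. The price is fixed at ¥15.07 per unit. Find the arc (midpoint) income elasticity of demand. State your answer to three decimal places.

With a constant price, Q₁ = 9075.15/15.07 = 602.200 and Q₂ = 9973.33/15.07 = 661.800 (equivalently, work directly with expenditure since P cancels).
Midpoint %ΔQ = (9973.33 − 9075.15)/9524.24 = 0.09430; midpoint %ΔI = (88050 − 119810)/103930 = -0.30559.
η = 0.09430 / -0.30559 = -0.309.

-0.309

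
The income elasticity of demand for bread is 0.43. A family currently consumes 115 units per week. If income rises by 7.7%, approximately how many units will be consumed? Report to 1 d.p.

118.8

%ΔQ ≈ η × %ΔI = 0.43 × 7.7% = 3.311%.
New Q ≈ 115 × (1 + 0.03311) = 118.8.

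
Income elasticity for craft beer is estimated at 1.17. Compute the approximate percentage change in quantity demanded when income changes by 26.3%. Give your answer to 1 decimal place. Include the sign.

%ΔQ ≈ η × %ΔI = 1.17 × 26.3% = 30.8%.

30.8%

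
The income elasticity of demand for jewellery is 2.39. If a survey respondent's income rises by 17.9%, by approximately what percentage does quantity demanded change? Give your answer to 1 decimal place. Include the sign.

%ΔQ ≈ η × %ΔI = 2.39 × 17.9% = 42.8%.

42.8%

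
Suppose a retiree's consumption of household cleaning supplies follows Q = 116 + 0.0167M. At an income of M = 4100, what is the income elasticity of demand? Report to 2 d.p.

0.37

At M = 4100: Q = 184.470.
dQ/dM = 0.0167.
η = (dQ/dM)·(M/Q) = 0.0167 × (4100/184.470) = 0.37.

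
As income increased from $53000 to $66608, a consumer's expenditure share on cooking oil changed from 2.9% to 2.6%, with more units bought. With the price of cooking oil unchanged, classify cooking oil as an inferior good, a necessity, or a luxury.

Quantity rises but the budget share falls as income rises, so 0 < η < 1.

necessity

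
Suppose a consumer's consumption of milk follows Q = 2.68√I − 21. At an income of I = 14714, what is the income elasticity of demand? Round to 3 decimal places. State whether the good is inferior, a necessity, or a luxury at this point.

0.535 (necessity)

At I = 14714: Q = 304.087.
dQ/dI = 2.68/(2√I) = 0.0110469 at this income.
η = (dQ/dI)·(I/Q) = 0.0110469 × (14714/304.087) = 0.535.
Since 0 < η < 1, the good is a necessity.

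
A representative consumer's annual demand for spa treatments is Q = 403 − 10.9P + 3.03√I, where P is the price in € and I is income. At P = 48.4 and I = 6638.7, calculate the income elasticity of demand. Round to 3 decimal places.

1.009

At P = 48.4, I = 6638.7: Q = 122.319.
Holding P constant, ∂Q/∂I = 3.03/(2√I) = 0.0185939.
η_I = (∂Q/∂I)·(I/Q) = 0.0185939 × (6638.7/122.319) = 1.009.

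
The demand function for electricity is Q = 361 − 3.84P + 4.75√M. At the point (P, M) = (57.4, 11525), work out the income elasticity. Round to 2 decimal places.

At P = 57.4, M = 11525: Q = 650.518.
Holding P constant, ∂Q/∂M = 4.75/(2√M) = 0.022123.
η_M = (∂Q/∂M)·(M/Q) = 0.022123 × (11525/650.518) = 0.39.

0.39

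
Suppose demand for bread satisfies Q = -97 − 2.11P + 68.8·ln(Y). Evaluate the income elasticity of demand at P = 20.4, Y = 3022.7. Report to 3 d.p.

0.167

At P = 20.4, Y = 3022.7: Q = 411.313.
Holding P constant, ∂Q/∂Y = 68.8/Y = 0.0227611.
η_Y = (∂Q/∂Y)·(Y/Q) = 0.0227611 × (3022.7/411.313) = 0.167.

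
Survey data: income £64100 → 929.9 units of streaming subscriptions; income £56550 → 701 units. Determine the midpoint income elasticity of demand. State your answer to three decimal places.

ΔQ = 701 − 929.9 = -228.9; midpoint Q̄ = (929.9 + 701)/2 = 815.45.
ΔI = 56550 − 64100 = -7550; midpoint Ī = (64100 + 56550)/2 = 60325.
η = (ΔQ/Q̄) ÷ (ΔI/Ī) = (-228.9/815.45) ÷ (-7550/60325) = 2.243.

2.243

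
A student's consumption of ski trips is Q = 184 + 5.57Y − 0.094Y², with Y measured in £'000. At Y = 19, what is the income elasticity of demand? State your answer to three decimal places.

0.148

At Y = 19: Q = 255.8960.
dQ/dY = 5.57 − 0.188Y = 1.99800.
η = (dQ/dY)·(Y/Q) = 1.99800 × (19/255.8960) = 0.148.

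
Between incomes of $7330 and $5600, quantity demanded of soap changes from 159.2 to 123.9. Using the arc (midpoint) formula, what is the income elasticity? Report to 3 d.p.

ΔQ = 123.9 − 159.2 = -35.3; midpoint Q̄ = (159.2 + 123.9)/2 = 141.55.
ΔI = 5600 − 7330 = -1730; midpoint Ī = (7330 + 5600)/2 = 6465.
η = (ΔQ/Q̄) ÷ (ΔI/Ī) = (-35.3/141.55) ÷ (-1730/6465) = 0.932.

0.932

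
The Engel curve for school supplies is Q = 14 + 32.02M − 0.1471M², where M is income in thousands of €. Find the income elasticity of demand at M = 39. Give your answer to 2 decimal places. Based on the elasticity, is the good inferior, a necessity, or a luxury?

0.77 (necessity)

At M = 39: Q = 1039.0409.
dQ/dM = 32.02 − 0.2942M = 20.54620.
η = (dQ/dM)·(M/Q) = 20.54620 × (39/1039.0409) = 0.77.
0 < η < 1 ⇒ necessity.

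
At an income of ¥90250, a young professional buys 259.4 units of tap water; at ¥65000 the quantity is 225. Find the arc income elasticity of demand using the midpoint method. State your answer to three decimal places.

0.437

ΔQ = 225 − 259.4 = -34.4; midpoint Q̄ = (259.4 + 225)/2 = 242.2.
ΔI = 65000 − 90250 = -25250; midpoint Ī = (90250 + 65000)/2 = 77625.
η = (ΔQ/Q̄) ÷ (ΔI/Ī) = (-34.4/242.2) ÷ (-25250/77625) = 0.437.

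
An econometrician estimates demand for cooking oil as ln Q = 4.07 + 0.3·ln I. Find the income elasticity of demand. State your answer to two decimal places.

0.30

In a log-linear demand, the coefficient on ln I is the income elasticity.
So η = 0.30.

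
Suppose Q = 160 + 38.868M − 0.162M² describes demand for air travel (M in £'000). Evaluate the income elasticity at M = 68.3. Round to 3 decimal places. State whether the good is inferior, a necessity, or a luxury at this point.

0.555 (necessity)

At M = 68.3: Q = 2058.9722.
dQ/dM = 38.868 − 0.324M = 16.73880.
η = (dQ/dM)·(M/Q) = 16.73880 × (68.3/2058.9722) = 0.555.
0 < η < 1 ⇒ necessity.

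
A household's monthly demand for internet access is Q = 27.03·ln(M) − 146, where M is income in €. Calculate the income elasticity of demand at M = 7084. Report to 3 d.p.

At M = 7084: Q = 93.637.
dQ/dM = 27.03/M = 0.00381564 at this income.
η = (dQ/dM)·(M/Q) = 0.00381564 × (7084/93.637) = 0.289.

0.289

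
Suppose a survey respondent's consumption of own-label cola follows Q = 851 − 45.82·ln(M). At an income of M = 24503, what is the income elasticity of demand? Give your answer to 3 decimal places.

-0.118

At M = 24503: Q = 387.918.
dQ/dM = -45.82/M = -0.00186998 at this income.
η = (dQ/dM)·(M/Q) = -0.00186998 × (24503/387.918) = -0.118.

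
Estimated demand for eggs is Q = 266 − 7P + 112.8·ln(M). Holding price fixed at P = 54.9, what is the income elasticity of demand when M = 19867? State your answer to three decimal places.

At P = 54.9, M = 19867: Q = 998.061.
Holding P constant, ∂Q/∂M = 112.8/M = 0.00567776.
η_M = (∂Q/∂M)·(M/Q) = 0.00567776 × (19867/998.061) = 0.113.

0.113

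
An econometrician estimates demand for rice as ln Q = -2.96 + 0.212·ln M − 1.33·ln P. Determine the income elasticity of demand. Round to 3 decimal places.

In a log-linear demand, the coefficient on ln M is the income elasticity.
So η = 0.212.

0.212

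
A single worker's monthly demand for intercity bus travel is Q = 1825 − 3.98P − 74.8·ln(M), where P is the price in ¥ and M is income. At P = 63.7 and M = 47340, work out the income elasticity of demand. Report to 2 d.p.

At P = 63.7, M = 47340: Q = 766.244.
Holding P constant, ∂Q/∂M = -74.8/M = -0.00158006.
η_M = (∂Q/∂M)·(M/Q) = -0.00158006 × (47340/766.244) = -0.10.

-0.10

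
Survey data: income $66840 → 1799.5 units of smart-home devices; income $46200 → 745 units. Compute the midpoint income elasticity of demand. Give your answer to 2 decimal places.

ΔQ = 745 − 1799.5 = -1054.5; midpoint Q̄ = (1799.5 + 745)/2 = 1272.25.
ΔI = 46200 − 66840 = -20640; midpoint Ī = (66840 + 46200)/2 = 56520.
η = (ΔQ/Q̄) ÷ (ΔI/Ī) = (-1054.5/1272.25) ÷ (-20640/56520) = 2.27.

2.27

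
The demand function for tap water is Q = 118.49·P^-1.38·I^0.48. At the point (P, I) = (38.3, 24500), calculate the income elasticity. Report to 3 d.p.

For a multiplicative demand Q = A·P^α·I^β, the income elasticity is β everywhere.
Here β = 0.48, so η = 0.480.

0.480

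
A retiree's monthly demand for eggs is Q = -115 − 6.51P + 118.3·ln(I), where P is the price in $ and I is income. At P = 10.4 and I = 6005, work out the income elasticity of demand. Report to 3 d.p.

At P = 10.4, I = 6005: Q = 846.547.
Holding P constant, ∂Q/∂I = 118.3/I = 0.0197002.
η_I = (∂Q/∂I)·(I/Q) = 0.0197002 × (6005/846.547) = 0.140.

0.140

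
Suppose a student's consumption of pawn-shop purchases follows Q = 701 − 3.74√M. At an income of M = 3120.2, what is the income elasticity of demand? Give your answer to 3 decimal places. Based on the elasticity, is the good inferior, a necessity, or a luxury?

-0.212 (inferior good)

At M = 3120.2: Q = 492.088.
dQ/dM = -3.74/(2√M) = -0.0334773 at this income.
η = (dQ/dM)·(M/Q) = -0.0334773 × (3120.2/492.088) = -0.212.
Since η < 0, the good is an inferior good.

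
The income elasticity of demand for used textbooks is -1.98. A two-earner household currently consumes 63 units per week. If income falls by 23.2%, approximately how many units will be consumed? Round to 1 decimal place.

%ΔQ ≈ η × %ΔI = -1.98 × (-23.2%) = 45.936%.
New Q ≈ 63 × (1 + 0.45936) = 91.9.

91.9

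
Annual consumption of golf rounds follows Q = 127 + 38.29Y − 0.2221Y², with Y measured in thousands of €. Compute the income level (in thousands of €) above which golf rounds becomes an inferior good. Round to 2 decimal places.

dQ/dY = 38.29 − 0.4442Y.
The good is inferior where dQ/dY < 0. Setting dQ/dY = 0 gives Y = 38.29 / 0.4442 = 86.20.

86.20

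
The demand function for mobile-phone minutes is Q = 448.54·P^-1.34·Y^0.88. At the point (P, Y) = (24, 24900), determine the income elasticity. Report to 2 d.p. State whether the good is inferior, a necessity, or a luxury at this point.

For a multiplicative demand Q = A·P^α·Y^β, the income elasticity is β everywhere.
Here β = 0.88, so η = 0.88.
Since 0 < η < 1, this is a necessity.

0.88 (necessity)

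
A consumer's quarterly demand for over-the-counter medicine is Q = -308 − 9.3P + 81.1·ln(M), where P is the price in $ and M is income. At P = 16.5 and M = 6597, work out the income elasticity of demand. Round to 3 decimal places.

0.322

At P = 16.5, M = 6597: Q = 251.773.
Holding P constant, ∂Q/∂M = 81.1/M = 0.0122935.
η_M = (∂Q/∂M)·(M/Q) = 0.0122935 × (6597/251.773) = 0.322.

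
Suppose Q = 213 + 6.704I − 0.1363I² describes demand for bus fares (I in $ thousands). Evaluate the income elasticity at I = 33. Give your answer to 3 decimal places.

-0.265

At I = 33: Q = 285.8013.
dQ/dI = 6.704 − 0.2726I = -2.29180.
η = (dQ/dI)·(I/Q) = -2.29180 × (33/285.8013) = -0.265.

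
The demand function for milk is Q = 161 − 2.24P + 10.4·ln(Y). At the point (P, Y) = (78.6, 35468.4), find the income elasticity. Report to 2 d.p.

0.11

At P = 78.6, Y = 35468.4: Q = 93.891.
Holding P constant, ∂Q/∂Y = 10.4/Y = 0.000293219.
η_Y = (∂Q/∂Y)·(Y/Q) = 0.000293219 × (35468.4/93.891) = 0.11.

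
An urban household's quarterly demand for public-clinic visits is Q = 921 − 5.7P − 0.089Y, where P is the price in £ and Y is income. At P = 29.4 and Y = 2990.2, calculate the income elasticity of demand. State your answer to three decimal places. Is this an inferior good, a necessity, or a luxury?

-0.546 (inferior good)

At P = 29.4, Y = 2990.2: Q = 487.292.
Holding P constant, ∂Q/∂Y = −0.089.
η_Y = (∂Q/∂Y)·(Y/Q) = -0.089 × (2990.2/487.292) = -0.546.
Since η < 0, this is an inferior good.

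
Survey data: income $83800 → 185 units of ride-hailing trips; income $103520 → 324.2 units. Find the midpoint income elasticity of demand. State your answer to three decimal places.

ΔQ = 324.2 − 185 = 139.2; midpoint Q̄ = (185 + 324.2)/2 = 254.6.
ΔI = 103520 − 83800 = 19720; midpoint Ī = (83800 + 103520)/2 = 93660.
η = (ΔQ/Q̄) ÷ (ΔI/Ī) = (139.2/254.6) ÷ (19720/93660) = 2.597.

2.597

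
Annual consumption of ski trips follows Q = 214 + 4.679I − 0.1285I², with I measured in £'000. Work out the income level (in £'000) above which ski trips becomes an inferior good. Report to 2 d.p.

18.21

dQ/dI = 4.679 − 0.257I.
The good is inferior where dQ/dI < 0. Setting dQ/dI = 0 gives I = 4.679 / 0.257 = 18.21.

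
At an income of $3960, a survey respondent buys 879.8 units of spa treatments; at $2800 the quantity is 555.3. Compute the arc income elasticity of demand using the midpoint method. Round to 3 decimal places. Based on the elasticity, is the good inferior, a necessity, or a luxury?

ΔQ = 555.3 − 879.8 = -324.5; midpoint Q̄ = (879.8 + 555.3)/2 = 717.55.
ΔI = 2800 − 3960 = -1160; midpoint Ī = (3960 + 2800)/2 = 3380.
η = (ΔQ/Q̄) ÷ (ΔI/Ī) = (-324.5/717.55) ÷ (-1160/3380) = 1.318.
η > 1 ⇒ luxury.

1.318 (luxury)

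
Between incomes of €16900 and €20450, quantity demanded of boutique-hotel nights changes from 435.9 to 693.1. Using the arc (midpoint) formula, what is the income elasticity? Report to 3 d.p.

ΔQ = 693.1 − 435.9 = 257.2; midpoint Q̄ = (435.9 + 693.1)/2 = 564.5.
ΔI = 20450 − 16900 = 3550; midpoint Ī = (16900 + 20450)/2 = 18675.
η = (ΔQ/Q̄) ÷ (ΔI/Ī) = (257.2/564.5) ÷ (3550/18675) = 2.397.

2.397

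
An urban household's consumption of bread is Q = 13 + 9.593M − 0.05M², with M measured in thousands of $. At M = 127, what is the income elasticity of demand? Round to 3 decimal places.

At M = 127: Q = 424.8610.
dQ/dM = 9.593 − 0.1M = -3.10700.
η = (dQ/dM)·(M/Q) = -3.10700 × (127/424.8610) = -0.929.

-0.929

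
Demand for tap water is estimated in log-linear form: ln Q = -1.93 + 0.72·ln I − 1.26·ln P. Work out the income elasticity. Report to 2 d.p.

In a log-linear demand, the coefficient on ln I is the income elasticity.
So η = 0.72.

0.72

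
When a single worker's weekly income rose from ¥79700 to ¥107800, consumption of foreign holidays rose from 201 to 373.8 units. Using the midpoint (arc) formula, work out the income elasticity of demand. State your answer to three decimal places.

ΔQ = 373.8 − 201 = 172.8; midpoint Q̄ = (201 + 373.8)/2 = 287.4.
ΔI = 107800 − 79700 = 28100; midpoint Ī = (79700 + 107800)/2 = 93750.
η = (ΔQ/Q̄) ÷ (ΔI/Ī) = (172.8/287.4) ÷ (28100/93750) = 2.006.

2.006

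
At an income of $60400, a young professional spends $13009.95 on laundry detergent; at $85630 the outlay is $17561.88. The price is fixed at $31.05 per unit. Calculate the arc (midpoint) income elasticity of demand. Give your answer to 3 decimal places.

With a constant price, Q₁ = 13009.95/31.05 = 419.000 and Q₂ = 17561.88/31.05 = 565.600 (equivalently, work directly with expenditure since P cancels).
Midpoint %ΔQ = (17561.88 − 13009.95)/15285.92 = 0.29779; midpoint %ΔI = (85630 − 60400)/73015 = 0.34555.
η = 0.29779 / 0.34555 = 0.862.

0.862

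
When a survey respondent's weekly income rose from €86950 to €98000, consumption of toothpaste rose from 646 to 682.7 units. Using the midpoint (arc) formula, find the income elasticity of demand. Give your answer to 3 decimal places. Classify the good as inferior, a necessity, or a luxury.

0.462 (necessity)

ΔQ = 682.7 − 646 = 36.7; midpoint Q̄ = (646 + 682.7)/2 = 664.35.
ΔI = 98000 − 86950 = 11050; midpoint Ī = (86950 + 98000)/2 = 92475.
η = (ΔQ/Q̄) ÷ (ΔI/Ī) = (36.7/664.35) ÷ (11050/92475) = 0.462.
0 < η < 1 ⇒ necessity.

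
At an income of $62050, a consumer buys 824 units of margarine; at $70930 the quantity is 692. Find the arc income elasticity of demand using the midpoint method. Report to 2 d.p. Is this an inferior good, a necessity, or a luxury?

-1.30 (inferior good)

ΔQ = 692 − 824 = -132; midpoint Q̄ = (824 + 692)/2 = 758.
ΔI = 70930 − 62050 = 8880; midpoint Ī = (62050 + 70930)/2 = 66490.
η = (ΔQ/Q̄) ÷ (ΔI/Ī) = (-132/758) ÷ (8880/66490) = -1.30.
η < 0 ⇒ inferior good.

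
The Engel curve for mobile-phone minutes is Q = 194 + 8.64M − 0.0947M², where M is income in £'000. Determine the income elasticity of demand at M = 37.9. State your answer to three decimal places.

At M = 37.9: Q = 385.4280.
dQ/dM = 8.64 − 0.1894M = 1.46174.
η = (dQ/dM)·(M/Q) = 1.46174 × (37.9/385.4280) = 0.144.

0.144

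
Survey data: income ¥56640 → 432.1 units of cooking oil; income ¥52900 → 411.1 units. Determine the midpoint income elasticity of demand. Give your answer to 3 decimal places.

0.729

ΔQ = 411.1 − 432.1 = -21; midpoint Q̄ = (432.1 + 411.1)/2 = 421.6.
ΔI = 52900 − 56640 = -3740; midpoint Ī = (56640 + 52900)/2 = 54770.
η = (ΔQ/Q̄) ÷ (ΔI/Ī) = (-21/421.6) ÷ (-3740/54770) = 0.729.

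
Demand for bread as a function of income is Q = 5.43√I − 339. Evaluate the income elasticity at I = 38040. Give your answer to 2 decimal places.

At I = 38040: Q = 720.059.
dQ/dI = 5.43/(2√I) = 0.0139203 at this income.
η = (dQ/dI)·(I/Q) = 0.0139203 × (38040/720.059) = 0.74.

0.74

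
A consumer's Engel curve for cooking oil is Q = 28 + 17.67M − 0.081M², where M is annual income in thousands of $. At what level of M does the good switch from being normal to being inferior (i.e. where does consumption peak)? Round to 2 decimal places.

109.07

dQ/dM = 17.67 − 0.162M.
The good is inferior where dQ/dM < 0. Setting dQ/dM = 0 gives M = 17.67 / 0.162 = 109.07.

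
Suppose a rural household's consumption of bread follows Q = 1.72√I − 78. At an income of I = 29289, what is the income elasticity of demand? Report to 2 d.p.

At I = 29289: Q = 216.361.
dQ/dI = 1.72/(2√I) = 0.00502512 at this income.
η = (dQ/dI)·(I/Q) = 0.00502512 × (29289/216.361) = 0.68.

0.68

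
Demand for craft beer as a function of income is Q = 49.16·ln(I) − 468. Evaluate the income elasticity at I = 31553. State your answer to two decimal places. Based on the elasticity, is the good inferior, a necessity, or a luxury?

1.19 (luxury)

At I = 31553: Q = 41.269.
dQ/dI = 49.16/I = 0.00155801 at this income.
η = (dQ/dI)·(I/Q) = 0.00155801 × (31553/41.269) = 1.19.
Since η > 1, the good is a luxury.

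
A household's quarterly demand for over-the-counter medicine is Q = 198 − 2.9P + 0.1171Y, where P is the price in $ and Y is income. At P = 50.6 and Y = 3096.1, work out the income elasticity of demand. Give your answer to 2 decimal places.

0.88

At P = 50.6, Y = 3096.1: Q = 413.813.
Holding P constant, ∂Q/∂Y = 0.1171.
η_Y = (∂Q/∂Y)·(Y/Q) = 0.1171 × (3096.1/413.813) = 0.88.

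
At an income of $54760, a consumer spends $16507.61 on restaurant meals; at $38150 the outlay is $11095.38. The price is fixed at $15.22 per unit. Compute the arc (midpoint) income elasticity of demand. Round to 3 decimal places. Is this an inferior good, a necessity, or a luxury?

1.097 (luxury)

With a constant price, Q₁ = 16507.61/15.22 = 1084.600 and Q₂ = 11095.38/15.22 = 729.000 (equivalently, work directly with expenditure since P cancels).
Midpoint %ΔQ = (11095.38 − 16507.61)/13801.50 = -0.39215; midpoint %ΔI = (38150 − 54760)/46455 = -0.35755.
η = -0.39215 / -0.35755 = 1.097.
η > 1 ⇒ luxury.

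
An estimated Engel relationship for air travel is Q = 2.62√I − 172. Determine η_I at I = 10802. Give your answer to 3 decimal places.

At I = 10802: Q = 100.304.
dQ/dI = 2.62/(2√I) = 0.0126043 at this income.
η = (dQ/dI)·(I/Q) = 0.0126043 × (10802/100.304) = 1.357.

1.357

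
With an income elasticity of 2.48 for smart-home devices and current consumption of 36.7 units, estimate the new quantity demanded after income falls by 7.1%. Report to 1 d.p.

%ΔQ ≈ η × %ΔI = 2.48 × (-7.1%) = -17.608%.
New Q ≈ 36.7 × (1 − 0.17608) = 30.2.

30.2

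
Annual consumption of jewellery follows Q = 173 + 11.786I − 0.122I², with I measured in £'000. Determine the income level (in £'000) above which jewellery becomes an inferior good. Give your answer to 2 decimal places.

dQ/dI = 11.786 − 0.244I.
The good is inferior where dQ/dI < 0. Setting dQ/dI = 0 gives I = 11.786 / 0.244 = 48.30.

48.30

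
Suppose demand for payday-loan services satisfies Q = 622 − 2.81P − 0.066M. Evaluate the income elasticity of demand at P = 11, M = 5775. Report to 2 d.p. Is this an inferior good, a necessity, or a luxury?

-1.82 (inferior good)

At P = 11, M = 5775: Q = 209.940.
Holding P constant, ∂Q/∂M = −0.066.
η_M = (∂Q/∂M)·(M/Q) = -0.066 × (5775/209.940) = -1.82.
Since η < 0, this is an inferior good.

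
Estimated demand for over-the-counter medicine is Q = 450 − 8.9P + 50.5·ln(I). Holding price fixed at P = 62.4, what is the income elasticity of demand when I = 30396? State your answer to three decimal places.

0.121

At P = 62.4, I = 30396: Q = 415.904.
Holding P constant, ∂Q/∂I = 50.5/I = 0.0016614.
η_I = (∂Q/∂I)·(I/Q) = 0.0016614 × (30396/415.904) = 0.121.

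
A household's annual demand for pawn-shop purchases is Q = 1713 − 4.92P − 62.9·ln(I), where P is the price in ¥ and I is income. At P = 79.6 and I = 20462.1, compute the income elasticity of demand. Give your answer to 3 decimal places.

At P = 79.6, I = 20462.1: Q = 697.002.
Holding P constant, ∂Q/∂I = -62.9/I = -0.00307398.
η_I = (∂Q/∂I)·(I/Q) = -0.00307398 × (20462.1/697.002) = -0.090.

-0.090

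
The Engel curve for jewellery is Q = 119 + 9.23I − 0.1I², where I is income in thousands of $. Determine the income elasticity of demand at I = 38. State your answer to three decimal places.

0.190

At I = 38: Q = 325.3400.
dQ/dI = 9.23 − 0.2I = 1.63000.
η = (dQ/dI)·(I/Q) = 1.63000 × (38/325.3400) = 0.190.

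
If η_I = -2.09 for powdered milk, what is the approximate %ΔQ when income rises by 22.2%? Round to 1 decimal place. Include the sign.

-46.4%

%ΔQ ≈ η × %ΔI = -2.09 × 22.2% = -46.4%.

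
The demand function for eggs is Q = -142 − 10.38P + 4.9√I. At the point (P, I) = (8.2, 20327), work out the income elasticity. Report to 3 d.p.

At P = 8.2, I = 20327: Q = 471.491.
Holding P constant, ∂Q/∂I = 4.9/(2√I) = 0.0171842.
η_I = (∂Q/∂I)·(I/Q) = 0.0171842 × (20327/471.491) = 0.741.

0.741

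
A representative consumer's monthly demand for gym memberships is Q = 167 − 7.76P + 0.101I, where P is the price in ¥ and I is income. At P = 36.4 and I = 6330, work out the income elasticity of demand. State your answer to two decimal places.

At P = 36.4, I = 6330: Q = 523.866.
Holding P constant, ∂Q/∂I = 0.101.
η_I = (∂Q/∂I)·(I/Q) = 0.101 × (6330/523.866) = 1.22.

1.22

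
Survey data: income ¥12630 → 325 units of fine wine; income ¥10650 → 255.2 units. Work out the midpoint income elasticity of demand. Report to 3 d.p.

ΔQ = 255.2 − 325 = -69.8; midpoint Q̄ = (325 + 255.2)/2 = 290.1.
ΔI = 10650 − 12630 = -1980; midpoint Ī = (12630 + 10650)/2 = 11640.
η = (ΔQ/Q̄) ÷ (ΔI/Ī) = (-69.8/290.1) ÷ (-1980/11640) = 1.414.

1.414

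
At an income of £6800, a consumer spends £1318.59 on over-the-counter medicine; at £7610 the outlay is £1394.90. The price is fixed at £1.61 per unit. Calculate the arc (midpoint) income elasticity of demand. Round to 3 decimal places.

0.500

With a constant price, Q₁ = 1318.59/1.61 = 819.000 and Q₂ = 1394.90/1.61 = 866.398 (equivalently, work directly with expenditure since P cancels).
Midpoint %ΔQ = (1394.90 − 1318.59)/1356.75 = 0.05624; midpoint %ΔI = (7610 − 6800)/7205 = 0.11242.
η = 0.05624 / 0.11242 = 0.500.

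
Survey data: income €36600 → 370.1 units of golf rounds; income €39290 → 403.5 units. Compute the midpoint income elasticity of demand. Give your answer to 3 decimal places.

ΔQ = 403.5 − 370.1 = 33.4; midpoint Q̄ = (370.1 + 403.5)/2 = 386.8.
ΔI = 39290 − 36600 = 2690; midpoint Ī = (36600 + 39290)/2 = 37945.
η = (ΔQ/Q̄) ÷ (ΔI/Ī) = (33.4/386.8) ÷ (2690/37945) = 1.218.

1.218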